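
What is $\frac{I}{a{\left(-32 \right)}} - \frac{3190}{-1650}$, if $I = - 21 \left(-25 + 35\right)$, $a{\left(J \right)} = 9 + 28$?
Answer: $- \frac{2077}{555} \approx -3.7423$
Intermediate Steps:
$a{\left(J \right)} = 37$
$I = -210$ ($I = \left(-21\right) 10 = -210$)
$\frac{I}{a{\left(-32 \right)}} - \frac{3190}{-1650} = - \frac{210}{37} - \frac{3190}{-1650} = \left(-210\right) \frac{1}{37} - - \frac{29}{15} = - \frac{210}{37} + \frac{29}{15} = - \frac{2077}{555}$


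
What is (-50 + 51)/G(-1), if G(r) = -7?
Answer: -1/7 ≈ -0.14286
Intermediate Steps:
(-50 + 51)/G(-1) = (-50 + 51)/(-7) = 1*(-1/7) = -1/7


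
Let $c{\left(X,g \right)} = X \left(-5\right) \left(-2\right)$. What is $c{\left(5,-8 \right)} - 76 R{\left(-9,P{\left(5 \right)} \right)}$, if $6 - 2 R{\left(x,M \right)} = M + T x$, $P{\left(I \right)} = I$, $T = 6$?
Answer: $-2040$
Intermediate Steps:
$R{\left(x,M \right)} = 3 - 3 x - \frac{M}{2}$ ($R{\left(x,M \right)} = 3 - \frac{M + 6 x}{2} = 3 - \left(\frac{M}{2} + 3 x\right) = 3 - 3 x - \frac{M}{2}$)
$c{\left(X,g \right)} = 10 X$ ($c{\left(X,g \right)} = - 5 X \left(-2\right) = 10 X$)
$c{\left(5,-8 \right)} - 76 R{\left(-9,P{\left(5 \right)} \right)} = 10 \cdot 5 - 76 \left(3 - -27 - \frac{5}{2}\right) = 50 - 76 \left(3 + 27 - \frac{5}{2}\right) = 50 - 2090 = -2040$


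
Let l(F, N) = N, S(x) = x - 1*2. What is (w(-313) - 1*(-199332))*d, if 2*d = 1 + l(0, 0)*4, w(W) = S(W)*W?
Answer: 297927/2 ≈ 1.4896e+5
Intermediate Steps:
S(x) = -2 + x (S(x) = x - 2 = -2 + x)
w(W) = W*(-2 + W) (w(W) = (-2 + W)*W = W*(-2 + W))
d = 1/2 (d = (1 + 0*4)/2 = (1 + 0)/2 = (1/2)*1 = 1/2 ≈ 0.50000)
(w(-313) - 1*(-199332))*d = (-313*(-2 - 313) - 1*(-199332))*(1/2) = (-313*(-315) + 199332)*(1/2) = (98595 + 199332)*(1/2) = 297927*(1/2) = 297927/2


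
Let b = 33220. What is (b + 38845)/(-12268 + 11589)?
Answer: -10295/97 ≈ -106.13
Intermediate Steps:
(b + 38845)/(-12268 + 11589) = (33220 + 38845)/(-12268 + 11589) = 72065/(-679) = 72065*(-1/679) = -10295/97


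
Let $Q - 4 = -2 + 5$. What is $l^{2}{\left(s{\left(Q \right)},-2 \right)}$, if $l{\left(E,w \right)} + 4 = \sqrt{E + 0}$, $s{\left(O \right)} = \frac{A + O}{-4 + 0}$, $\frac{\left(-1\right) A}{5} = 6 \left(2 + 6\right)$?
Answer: $\frac{\left(8 - \sqrt{233}\right)^{2}}{4} \approx 13.193$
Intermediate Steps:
$A = -240$ ($A = - 5 \cdot 6 \left(2 + 6\right) = - 5 \cdot 6 \cdot 8 = \left(-5\right) 48 = -240$)
$Q = 7$ ($Q = 4 + \left(-2 + 5\right) = 4 + 3 = 7$)
$s{\left(O \right)} = 60 - \frac{O}{4}$ ($s{\left(O \right)} = \frac{-240 + O}{-4 + 0} = \frac{-240 + O}{-4} = \left(-240 + O\right) \left(- \frac{1}{4}\right) = 60 - \frac{O}{4}$)
$l{\left(E,w \right)} = -4 + \sqrt{E}$ ($l{\left(E,w \right)} = -4 + \sqrt{E + 0} = -4 + \sqrt{E}$)
$l^{2}{\left(s{\left(Q \right)},-2 \right)} = \left(-4 + \sqrt{60 - \frac{7}{4}}\right)^{2} = \left(-4 + \sqrt{\frac{233}{4}}\right)^{2} = \left(-4 + \frac{\sqrt{233}}{2}\right)^{2}$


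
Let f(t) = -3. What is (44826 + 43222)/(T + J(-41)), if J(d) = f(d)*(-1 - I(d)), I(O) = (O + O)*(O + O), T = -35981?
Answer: -44024/7903 ≈ -5.5705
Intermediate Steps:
I(O) = 4*O² (I(O) = (2*O)*(2*O) = 4*O²)
J(d) = 3 + 12*d² (J(d) = -3*(-1 - 4*d²) = 3 + 12*d²)
(44826 + 43222)/(T + J(-41)) = (44826 + 43222)/(-35981 + (3 + 12*(-41)²)) = 88048/(-35981 + (3 + 12*1681)) = 88048/(-35981 + (3 + 20172)) = 88048/(-35981 + 20175) = 88048/(-15806) = 88048*(-1/15806) = -44024/7903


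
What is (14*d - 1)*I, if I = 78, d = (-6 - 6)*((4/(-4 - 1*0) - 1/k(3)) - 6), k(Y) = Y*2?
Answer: 93834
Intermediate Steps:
k(Y) = 2*Y
d = 86 (d = (-6 - 6)*((4/(-4 - 1*0) - 1/(2*3)) - 6) = -12*((4/(-4 + 0) - 1/6) - 6) = -12*((4/(-4) - 1*1/6) - 6) = -12*((4*(-1/4) - 1/6) - 6) = -12*((-1 - 1/6) - 6) = -12*(-7/6 - 6) = -12*(-43/6) = 86)
(14*d - 1)*I = (14*86 - 1)*78 = (1204 - 1)*78 = 1203*78 = 93834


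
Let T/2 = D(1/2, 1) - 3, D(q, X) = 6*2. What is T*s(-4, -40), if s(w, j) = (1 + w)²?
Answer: 162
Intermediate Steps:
D(q, X) = 12
T = 18 (T = 2*(12 - 3) = 2*9 = 18)
T*s(-4, -40) = 18*(1 - 4)² = 18*(-3)² = 18*9 = 162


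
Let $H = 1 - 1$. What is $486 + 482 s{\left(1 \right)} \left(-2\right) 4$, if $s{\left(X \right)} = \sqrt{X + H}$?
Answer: $-3370$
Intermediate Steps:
$H = 0$
$s{\left(X \right)} = \sqrt{X}$ ($s{\left(X \right)} = \sqrt{X + 0} = \sqrt{X}$)
$486 + 482 s{\left(1 \right)} \left(-2\right) 4 = 486 + 482 \sqrt{1} \left(-2\right) 4 = 486 + 482 \cdot 1 \left(-2\right) 4 = 486 + 482 \left(\left(-2\right) 4\right) = 486 + 482 \left(-8\right) = 486 - 3856 = -3370$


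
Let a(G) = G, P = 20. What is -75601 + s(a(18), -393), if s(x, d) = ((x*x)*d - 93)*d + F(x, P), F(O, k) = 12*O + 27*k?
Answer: 50003180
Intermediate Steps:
s(x, d) = 540 + 12*x + d*(-93 + d*x²) (s(x, d) = ((x*x)*d - 93)*d + (12*x + 27*20) = (x²*d - 93)*d + (12*x + 540) = (d*x² - 93)*d + (540 + 12*x) = (-93 + d*x²)*d + (540 + 12*x) = d*(-93 + d*x²) + (540 + 12*x) = 540 + 12*x + d*(-93 + d*x²))
-75601 + s(a(18), -393) = -75601 + (540 - 93*(-393) + 12*18 + (-393)²*18²) = -75601 + (540 + 36549 + 216 + 154449*324) = -75601 + (540 + 36549 + 216 + 50041476) = -75601 + 50078781 = 50003180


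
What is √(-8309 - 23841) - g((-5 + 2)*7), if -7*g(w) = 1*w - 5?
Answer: -26/7 + 5*I*√1286 ≈ -3.7143 + 179.3*I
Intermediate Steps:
g(w) = 5/7 - w/7 (g(w) = -(1*w - 5)/7 = -(w - 5)/7 = -(-5 + w)/7 = 5/7 - w/7)
√(-8309 - 23841) - g((-5 + 2)*7) = √(-8309 - 23841) - (5/7 - (-5 + 2)*7/7) = √(-32150) - (5/7 - (-3)*7/7) = 5*I*√1286 - (5/7 - ⅐*(-21)) = 5*I*√1286 - (5/7 + 3) = 5*I*√1286 - 1*26/7 = 5*I*√1286 - 26/7 = -26/7 + 5*I*√1286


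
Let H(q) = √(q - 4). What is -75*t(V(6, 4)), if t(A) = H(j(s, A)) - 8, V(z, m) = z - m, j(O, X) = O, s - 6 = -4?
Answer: 600 - 75*I*√2 ≈ 600.0 - 106.07*I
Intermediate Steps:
s = 2 (s = 6 - 4 = 2)
H(q) = √(-4 + q)
t(A) = -8 + I*√2 (t(A) = √(-4 + 2) - 8 = √(-2) - 8 = I*√2 - 8 = -8 + I*√2)
-75*t(V(6, 4)) = -75*(-8 + I*√2) = 600 - 75*I*√2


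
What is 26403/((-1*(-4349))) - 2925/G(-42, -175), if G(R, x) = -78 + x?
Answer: 19400784/1100297 ≈ 17.632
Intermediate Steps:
26403/((-1*(-4349))) - 2925/G(-42, -175) = 26403/((-1*(-4349))) - 2925/(-78 - 175) = 26403/4349 - 2925/(-253) = 26403*(1/4349) - 2925*(-1/253) = 26403/4349 + 2925/253 = 19400784/1100297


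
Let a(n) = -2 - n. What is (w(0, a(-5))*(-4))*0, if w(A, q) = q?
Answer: 0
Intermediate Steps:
(w(0, a(-5))*(-4))*0 = ((-2 - 1*(-5))*(-4))*0 = ((-2 + 5)*(-4))*0 = (3*(-4))*0 = -12*0 = 0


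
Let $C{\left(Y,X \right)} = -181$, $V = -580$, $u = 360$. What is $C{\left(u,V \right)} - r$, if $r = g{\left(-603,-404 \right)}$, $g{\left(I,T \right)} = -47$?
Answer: $-134$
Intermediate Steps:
$r = -47$
$C{\left(u,V \right)} - r = -181 - -47 = -181 + 47 = -134$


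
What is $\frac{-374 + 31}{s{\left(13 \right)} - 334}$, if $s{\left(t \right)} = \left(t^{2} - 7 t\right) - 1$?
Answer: $\frac{343}{257} \approx 1.3346$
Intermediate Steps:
$s{\left(t \right)} = -1 + t^{2} - 7 t$
$\frac{-374 + 31}{s{\left(13 \right)} - 334} = \frac{-374 + 31}{\left(-1 + 13^{2} - 91\right) - 334} = - \frac{343}{\left(-1 + 169 - 91\right) - 334} = - \frac{343}{77 - 334} = - \frac{343}{-257} = \left(-343\right) \left(- \frac{1}{257}\right) = \frac{343}{257}$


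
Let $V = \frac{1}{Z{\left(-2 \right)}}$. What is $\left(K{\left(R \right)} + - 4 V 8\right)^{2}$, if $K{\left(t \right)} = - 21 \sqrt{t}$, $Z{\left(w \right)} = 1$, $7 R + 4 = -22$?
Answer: $-614 + 192 i \sqrt{182} \approx -614.0 + 2590.2 i$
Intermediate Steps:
$R = - \frac{26}{7}$ ($R = - \frac{4}{7} + \frac{1}{7} \left(-22\right) = - \frac{4}{7} - \frac{22}{7} = - \frac{26}{7} \approx -3.7143$)
$V = 1$ ($V = 1^{-1} = 1$)
$\left(K{\left(R \right)} + - 4 V 8\right)^{2} = \left(- 21 \sqrt{- \frac{26}{7}} + \left(-4\right) 1 \cdot 8\right)^{2} = \left(- 21 \frac{i \sqrt{182}}{7} - 32\right)^{2} = \left(- 3 i \sqrt{182} - 32\right)^{2} = \left(-32 - 3 i \sqrt{182}\right)^{2}$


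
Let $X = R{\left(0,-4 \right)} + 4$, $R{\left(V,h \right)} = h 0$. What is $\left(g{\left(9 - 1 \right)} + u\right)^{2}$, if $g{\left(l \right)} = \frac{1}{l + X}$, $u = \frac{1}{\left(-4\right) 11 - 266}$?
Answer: $\frac{22201}{3459600} \approx 0.0064172$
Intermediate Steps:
$R{\left(V,h \right)} = 0$
$u = - \frac{1}{310}$ ($u = \frac{1}{-44 - 266} = \frac{1}{-310} = - \frac{1}{310} \approx -0.0032258$)
$X = 4$ ($X = 0 + 4 = 4$)
$g{\left(l \right)} = \frac{1}{4 + l}$ ($g{\left(l \right)} = \frac{1}{l + 4} = \frac{1}{4 + l}$)
$\left(g{\left(9 - 1 \right)} + u\right)^{2} = \left(\frac{1}{4 + \left(9 - 1\right)} - \frac{1}{310}\right)^{2} = \left(\frac{1}{4 + 8} - \frac{1}{310}\right)^{2} = \left(\frac{1}{12} - \frac{1}{310}\right)^{2} = \left(\frac{149}{1860}\right)^{2} = \frac{22201}{3459600}$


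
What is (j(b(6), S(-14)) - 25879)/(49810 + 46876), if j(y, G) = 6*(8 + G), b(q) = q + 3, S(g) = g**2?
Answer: -24655/96686 ≈ -0.25500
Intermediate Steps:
b(q) = 3 + q
j(y, G) = 48 + 6*G
(j(b(6), S(-14)) - 25879)/(49810 + 46876) = ((48 + 6*(-14)**2) - 25879)/(49810 + 46876) = ((48 + 6*196) - 25879)/96686 = ((48 + 1176) - 25879)*(1/96686) = (1224 - 25879)*(1/96686) = -24655*1/96686 = -24655/96686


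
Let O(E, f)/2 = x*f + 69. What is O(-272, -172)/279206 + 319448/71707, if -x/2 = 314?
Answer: 52346350239/10010512321 ≈ 5.2291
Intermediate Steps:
x = -628 (x = -2*314 = -628)
O(E, f) = 138 - 1256*f (O(E, f) = 2*(-628*f + 69) = 2*(69 - 628*f) = 138 - 1256*f)
O(-272, -172)/279206 + 319448/71707 = (138 - 1256*(-172))/279206 + 319448/71707 = (138 + 216032)*(1/279206) + 319448*(1/71707) = 216170*(1/279206) + 319448/71707 = 108085/139603 + 319448/71707 = 52346350239/10010512321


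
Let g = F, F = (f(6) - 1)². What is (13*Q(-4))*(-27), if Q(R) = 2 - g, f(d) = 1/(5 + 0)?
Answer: -11934/25 ≈ -477.36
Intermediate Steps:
f(d) = ⅕ (f(d) = 1/5 = ⅕)
F = 16/25 (F = (⅕ - 1)² = (-⅘)² = 16/25 ≈ 0.64000)
g = 16/25 ≈ 0.64000
Q(R) = 34/25 (Q(R) = 2 - 1*16/25 = 2 - 16/25 = 34/25)
(13*Q(-4))*(-27) = (13*(34/25))*(-27) = (442/25)*(-27) = -11934/25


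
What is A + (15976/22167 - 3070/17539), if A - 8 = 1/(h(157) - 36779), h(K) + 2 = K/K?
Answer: 40733064224609/4766528779380 ≈ 8.5456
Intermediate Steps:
h(K) = -1 (h(K) = -2 + K/K = -2 + 1 = -1)
A = 294239/36780 (A = 8 + 1/(-1 - 36779) = 8 + 1/(-36780) = 8 - 1/36780 = 294239/36780 ≈ 8.0000)
A + (15976/22167 - 3070/17539) = 294239/36780 + (15976/22167 - 3070/17539) = 294239/36780 + 212150374/388787013 = 40733064224609/4766528779380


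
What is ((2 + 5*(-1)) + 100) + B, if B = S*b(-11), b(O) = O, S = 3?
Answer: 64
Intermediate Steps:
B = -33 (B = 3*(-11) = -33)
((2 + 5*(-1)) + 100) + B = ((2 + 5*(-1)) + 100) - 33 = ((2 - 5) + 100) - 33 = (-3 + 100) - 33 = 97 - 33 = 64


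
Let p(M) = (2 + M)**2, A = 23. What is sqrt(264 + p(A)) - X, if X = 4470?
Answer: -4470 + sqrt(889) ≈ -4440.2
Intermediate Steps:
sqrt(264 + p(A)) - X = sqrt(264 + (2 + 23)**2) - 1*4470 = sqrt(264 + 25**2) - 4470 = sqrt(264 + 625) - 4470 = sqrt(889) - 4470 = -4470 + sqrt(889)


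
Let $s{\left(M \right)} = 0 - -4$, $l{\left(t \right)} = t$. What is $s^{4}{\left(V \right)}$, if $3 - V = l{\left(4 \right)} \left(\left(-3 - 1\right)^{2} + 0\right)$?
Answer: $256$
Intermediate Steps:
$V = -61$ ($V = 3 - 4 \left(\left(-3 - 1\right)^{2} + 0\right) = 3 - 4 \left(\left(-4\right)^{2} + 0\right) = 3 - 4 \left(16 + 0\right) = 3 - 4 \cdot 16 = 3 - 64 = -61$)
$s{\left(M \right)} = 4$ ($s{\left(M \right)} = 0 + 4 = 4$)
$s^{4}{\left(V \right)} = 4^{4} = 256$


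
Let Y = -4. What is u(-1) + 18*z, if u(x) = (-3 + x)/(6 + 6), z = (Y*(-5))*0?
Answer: -⅓ ≈ -0.33333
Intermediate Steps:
z = 0 (z = -4*(-5)*0 = 20*0 = 0)
u(x) = -¼ + x/12 (u(x) = (-3 + x)/12 = (-3 + x)*(1/12) = -¼ + x/12)
u(-1) + 18*z = (-¼ + (1/12)*(-1)) + 18*0 = (-¼ - 1/12) + 0 = -⅓ + 0 = -⅓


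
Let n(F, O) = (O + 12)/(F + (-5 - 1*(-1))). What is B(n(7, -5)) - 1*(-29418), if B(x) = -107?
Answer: 29311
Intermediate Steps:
n(F, O) = (12 + O)/(-4 + F) (n(F, O) = (12 + O)/(F + (-5 + 1)) = (12 + O)/(F - 4) = (12 + O)/(-4 + F))
B(n(7, -5)) - 1*(-29418) = -107 - 1*(-29418) = -107 + 29418 = 29311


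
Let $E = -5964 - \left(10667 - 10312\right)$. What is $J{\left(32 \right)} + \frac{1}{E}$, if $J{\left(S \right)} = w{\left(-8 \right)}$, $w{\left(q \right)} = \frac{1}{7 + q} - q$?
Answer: $\frac{44232}{6319} \approx 6.9998$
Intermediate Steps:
$J{\left(S \right)} = 7$ ($J{\left(S \right)} = \frac{1 - \left(-8\right)^{2} - -56}{7 - 8} = \frac{1 - 64 + 56}{-1} = - (1 - 64 + 56) = \left(-1\right) \left(-7\right) = 7$)
$E = -6319$ ($E = -5964 - \left(10667 - 10312\right) = -5964 - 355 = -6319$)
$J{\left(32 \right)} + \frac{1}{E} = 7 + \frac{1}{-6319} = 7 - \frac{1}{6319} = \frac{44232}{6319}$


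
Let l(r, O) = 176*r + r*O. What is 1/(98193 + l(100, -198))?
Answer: 1/95993 ≈ 1.0417e-5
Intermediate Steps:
l(r, O) = 176*r + O*r
1/(98193 + l(100, -198)) = 1/(98193 + 100*(176 - 198)) = 1/(98193 + 100*(-22)) = 1/(98193 - 2200) = 1/95993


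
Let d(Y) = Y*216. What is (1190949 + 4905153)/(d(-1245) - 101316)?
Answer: -1016017/61706 ≈ -16.465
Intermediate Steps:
d(Y) = 216*Y
(1190949 + 4905153)/(d(-1245) - 101316) = (1190949 + 4905153)/(216*(-1245) - 101316) = 6096102/(-268920 - 101316) = 6096102/(-370236) = 6096102*(-1/370236) = -1016017/61706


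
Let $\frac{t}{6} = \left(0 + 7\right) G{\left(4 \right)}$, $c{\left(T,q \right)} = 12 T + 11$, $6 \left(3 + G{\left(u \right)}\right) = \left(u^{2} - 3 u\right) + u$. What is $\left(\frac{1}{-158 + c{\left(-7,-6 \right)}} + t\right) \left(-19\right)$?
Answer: $\frac{307249}{231} \approx 1330.1$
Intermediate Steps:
$G{\left(u \right)} = -3 - \frac{u}{3} + \frac{u^{2}}{6}$ ($G{\left(u \right)} = -3 + \frac{\left(u^{2} - 3 u\right) + u}{6} = -3 + \frac{u^{2} - 2 u}{6} = -3 + \left(- \frac{u}{3} + \frac{u^{2}}{6}\right) = -3 - \frac{u}{3} + \frac{u^{2}}{6}$)
$c{\left(T,q \right)} = 11 + 12 T$
$t = -70$ ($t = 6 \left(0 + 7\right) \left(-3 - \frac{4}{3} + \frac{4^{2}}{6}\right) = 6 \cdot 7 \left(-3 - \frac{4}{3} + \frac{1}{6} \cdot 16\right) = 6 \cdot 7 \left(-3 - \frac{4}{3} + \frac{8}{3}\right) = 6 \cdot 7 \left(- \frac{5}{3}\right) = 6 \left(- \frac{35}{3}\right) = -70$)
$\left(\frac{1}{-158 + c{\left(-7,-6 \right)}} + t\right) \left(-19\right) = \left(\frac{1}{-158 + \left(11 + 12 \left(-7\right)\right)} - 70\right) \left(-19\right) = \left(\frac{1}{-158 + \left(11 - 84\right)} - 70\right) \left(-19\right) = \left(\frac{1}{-158 - 73} - 70\right) \left(-19\right) = \left(\frac{1}{-231} - 70\right) \left(-19\right) = \left(- \frac{1}{231} - 70\right) \left(-19\right) = \left(- \frac{16171}{231}\right) \left(-19\right) = \frac{307249}{231}$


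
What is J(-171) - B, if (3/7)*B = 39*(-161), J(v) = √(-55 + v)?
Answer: 14651 + I*√226 ≈ 14651.0 + 15.033*I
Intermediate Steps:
B = -14651 (B = 7*(39*(-161))/3 = (7/3)*(-6279) = -14651)
J(-171) - B = √(-55 - 171) - 1*(-14651) = √(-226) + 14651 = I*√226 + 14651 = 14651 + I*√226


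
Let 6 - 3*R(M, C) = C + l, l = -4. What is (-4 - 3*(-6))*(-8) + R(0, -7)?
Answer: -319/3 ≈ -106.33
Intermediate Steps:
R(M, C) = 10/3 - C/3 (R(M, C) = 2 - (C - 4)/3 = 2 - (-4 + C)/3 = 2 + (4/3 - C/3) = 10/3 - C/3)
(-4 - 3*(-6))*(-8) + R(0, -7) = (-4 - 3*(-6))*(-8) + (10/3 - ⅓*(-7)) = (-4 + 18)*(-8) + (10/3 + 7/3) = 14*(-8) + 17/3 = -112 + 17/3 = -319/3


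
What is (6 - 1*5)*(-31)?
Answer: -31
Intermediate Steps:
(6 - 1*5)*(-31) = (6 - 5)*(-31) = 1*(-31) = -31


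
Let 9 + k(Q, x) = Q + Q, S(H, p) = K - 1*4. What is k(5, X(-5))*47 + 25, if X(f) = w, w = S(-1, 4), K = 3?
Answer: 72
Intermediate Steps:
S(H, p) = -1 (S(H, p) = 3 - 1*4 = 3 - 4 = -1)
w = -1
X(f) = -1
k(Q, x) = -9 + 2*Q (k(Q, x) = -9 + (Q + Q) = -9 + 2*Q)
k(5, X(-5))*47 + 25 = (-9 + 2*5)*47 + 25 = (-9 + 10)*47 + 25 = 1*47 + 25 = 47 + 25 = 72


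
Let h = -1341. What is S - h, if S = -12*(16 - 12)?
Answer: 1293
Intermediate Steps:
S = -48 (S = -12*4 = -48)
S - h = -48 - 1*(-1341) = -48 + 1341 = 1293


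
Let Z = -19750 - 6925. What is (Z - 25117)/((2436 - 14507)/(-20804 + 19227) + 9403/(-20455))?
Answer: -21419003240/2975433 ≈ -7198.6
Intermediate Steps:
Z = -26675
(Z - 25117)/((2436 - 14507)/(-20804 + 19227) + 9403/(-20455)) = (-26675 - 25117)/((2436 - 14507)/(-20804 + 19227) + 9403/(-20455)) = -51792/(-12071/(-1577) + 9403*(-1/20455)) = -51792/(-12071*(-1/1577) - 9403/20455) = -51792/(12071/1577 - 9403/20455) = -51792/232083774/32257535 = -51792*32257535/232083774 = -21419003240/2975433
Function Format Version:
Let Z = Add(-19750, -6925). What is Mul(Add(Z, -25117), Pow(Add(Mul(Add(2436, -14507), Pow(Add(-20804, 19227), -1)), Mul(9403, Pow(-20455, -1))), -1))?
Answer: Rational(-21419003240, 2975433) ≈ -7198.6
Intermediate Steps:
Z = -26675
Mul(Add(Z, -25117), Pow(Add(Mul(Add(2436, -14507), Pow(Add(-20804, 19227), -1)), Mul(9403, Pow(-20455, -1))), -1)) = Mul(Add(-26675, -25117), Pow(Add(Mul(Add(2436, -14507), Pow(Add(-20804, 19227), -1)), Mul(9403, Pow(-20455, -1))), -1)) = Mul(-51792, Pow(Add(Mul(-12071, Pow(-1577, -1)), Mul(9403, Rational(-1, 20455))), -1)) = Mul(-51792, Pow(Add(Mul(-12071, Rational(-1, 1577)), Rational(-9403, 20455)), -1)) = Mul(-51792, Pow(Add(Rational(12071, 1577), Rational(-9403, 20455)), -1)) = Mul(-51792, Pow(Rational(232083774, 32257535), -1)) = Mul(-51792, Rational(32257535, 232083774)) = Rational(-21419003240, 2975433)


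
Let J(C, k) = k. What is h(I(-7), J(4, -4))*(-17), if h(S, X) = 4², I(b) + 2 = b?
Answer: -272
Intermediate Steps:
I(b) = -2 + b
h(S, X) = 16
h(I(-7), J(4, -4))*(-17) = 16*(-17) = -272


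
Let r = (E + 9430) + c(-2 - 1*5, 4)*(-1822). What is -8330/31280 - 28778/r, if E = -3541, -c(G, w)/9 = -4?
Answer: 2369705/10985352 ≈ 0.21571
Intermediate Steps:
c(G, w) = 36 (c(G, w) = -9*(-4) = 36)
r = -59703 (r = (-3541 + 9430) + 36*(-1822) = 5889 - 65592 = -59703)
-8330/31280 - 28778/r = -8330/31280 - 28778/(-59703) = -8330*1/31280 - 28778*(-1/59703) = -49/184 + 28778/59703 = 2369705/10985352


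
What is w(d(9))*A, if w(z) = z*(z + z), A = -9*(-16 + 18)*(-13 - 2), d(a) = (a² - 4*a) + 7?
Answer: 1460160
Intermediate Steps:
d(a) = 7 + a² - 4*a
A = 270 (A = -18*(-15) = -9*(-30) = 270)
w(z) = 2*z² (w(z) = z*(2*z) = 2*z²)
w(d(9))*A = (2*(7 + 9² - 4*9)²)*270 = (2*(7 + 81 - 36)²)*270 = (2*52²)*270 = (2*2704)*270 = 5408*270 = 1460160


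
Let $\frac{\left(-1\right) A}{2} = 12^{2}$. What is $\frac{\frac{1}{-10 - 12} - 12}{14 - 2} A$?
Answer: $\frac{3180}{11} \approx 289.09$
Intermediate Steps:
$A = -288$ ($A = - 2 \cdot 12^{2} = \left(-2\right) 144 = -288$)
$\frac{\frac{1}{-10 - 12} - 12}{14 - 2} A = \frac{\frac{1}{-10 - 12} - 12}{14 - 2} \left(-288\right) = \frac{\frac{1}{-22} - 12}{12} \left(-288\right) = \left(- \frac{1}{22} - 12\right) \frac{1}{12} \left(-288\right) = \left(- \frac{265}{22}\right) \frac{1}{12} \left(-288\right) = \left(- \frac{265}{264}\right) \left(-288\right) = \frac{3180}{11}$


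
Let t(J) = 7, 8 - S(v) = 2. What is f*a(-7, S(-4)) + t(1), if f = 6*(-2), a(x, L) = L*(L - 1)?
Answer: -353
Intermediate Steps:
S(v) = 6 (S(v) = 8 - 1*2 = 8 - 2 = 6)
a(x, L) = L*(-1 + L)
f = -12
f*a(-7, S(-4)) + t(1) = -72*(-1 + 6) + 7 = -72*5 + 7 = -12*30 + 7 = -360 + 7 = -353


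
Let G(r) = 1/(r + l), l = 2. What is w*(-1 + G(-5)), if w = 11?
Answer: -44/3 ≈ -14.667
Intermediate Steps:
G(r) = 1/(2 + r) (G(r) = 1/(r + 2) = 1/(2 + r))
w*(-1 + G(-5)) = 11*(-1 + 1/(2 - 5)) = 11*(-1 + 1/(-3)) = 11*(-1 - 1/3) = 11*(-4/3) = -44/3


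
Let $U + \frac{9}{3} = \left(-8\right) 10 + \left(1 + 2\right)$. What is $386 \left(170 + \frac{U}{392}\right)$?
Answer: $\frac{3211520}{49} \approx 65541.0$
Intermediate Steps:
$U = -80$ ($U = -3 + \left(\left(-8\right) 10 + \left(1 + 2\right)\right) = -3 + \left(-80 + 3\right) = -3 - 77 = -80$)
$386 \left(170 + \frac{U}{392}\right) = 386 \left(170 - \frac{80}{392}\right) = 386 \left(170 - \frac{10}{49}\right) = 386 \cdot \frac{8320}{49} = \frac{3211520}{49}$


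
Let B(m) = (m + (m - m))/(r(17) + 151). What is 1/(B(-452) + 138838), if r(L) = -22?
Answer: 129/17909650 ≈ 7.2028e-6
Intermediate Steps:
B(m) = m/129 (B(m) = (m + (m - m))/(-22 + 151) = (m + 0)/129 = m*(1/129) = m/129)
1/(B(-452) + 138838) = 1/((1/129)*(-452) + 138838) = 1/(-452/129 + 138838) = 1/(17909650/129) = 129/17909650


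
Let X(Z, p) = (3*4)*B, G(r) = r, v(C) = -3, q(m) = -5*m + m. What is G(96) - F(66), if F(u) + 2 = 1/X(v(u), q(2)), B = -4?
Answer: 4705/48 ≈ 98.021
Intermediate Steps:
q(m) = -4*m
X(Z, p) = -48 (X(Z, p) = (3*4)*(-4) = 12*(-4) = -48)
F(u) = -97/48 (F(u) = -2 + 1/(-48) = -2 - 1/48 = -97/48)
G(96) - F(66) = 96 - 1*(-97/48) = 96 + 97/48 = 4705/48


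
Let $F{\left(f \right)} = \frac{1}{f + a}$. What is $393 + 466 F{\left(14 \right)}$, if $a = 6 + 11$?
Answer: $\frac{12649}{31} \approx 408.03$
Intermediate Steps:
$a = 17$
$F{\left(f \right)} = \frac{1}{17 + f}$ ($F{\left(f \right)} = \frac{1}{f + 17} = \frac{1}{17 + f}$)
$393 + 466 F{\left(14 \right)} = 393 + \frac{466}{17 + 14} = 393 + \frac{466}{31} = \frac{12649}{31}$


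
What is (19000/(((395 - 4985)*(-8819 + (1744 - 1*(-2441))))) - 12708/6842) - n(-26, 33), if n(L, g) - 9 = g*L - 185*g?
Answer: 25293592879790/3638243763 ≈ 6952.1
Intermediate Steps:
n(L, g) = 9 - 185*g + L*g (n(L, g) = 9 + (g*L - 185*g) = 9 + (L*g - 185*g) = 9 + (-185*g + L*g) = 9 - 185*g + L*g)
(19000/(((395 - 4985)*(-8819 + (1744 - 1*(-2441))))) - 12708/6842) - n(-26, 33) = (19000/(((395 - 4985)*(-8819 + (1744 - 1*(-2441))))) - 12708/6842) - (9 - 185*33 - 26*33) = (19000/((-4590*(-8819 + (1744 + 2441)))) - 12708*1/6842) - (9 - 6105 - 858) = (19000/((-4590*(-8819 + 4185))) - 6354/3421) - 1*(-6954) = (19000/((-4590*(-4634))) - 6354/3421) + 6954 = (19000/21270060 - 6354/3421) + 6954 = (19000*(1/21270060) - 6354/3421) + 6954 = (950/1063503 - 6354/3421) + 6954 = -6754248112/3638243763 + 6954 = 25293592879790/3638243763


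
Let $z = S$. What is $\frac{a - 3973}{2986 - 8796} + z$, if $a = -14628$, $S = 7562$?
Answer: $\frac{43953821}{5810} \approx 7565.2$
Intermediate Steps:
$z = 7562$
$\frac{a - 3973}{2986 - 8796} + z = \frac{-14628 - 3973}{2986 - 8796} + 7562 = - \frac{18601}{-5810} + 7562 = \left(-18601\right) \left(- \frac{1}{5810}\right) + 7562 = \frac{18601}{5810} + 7562 = \frac{43953821}{5810}$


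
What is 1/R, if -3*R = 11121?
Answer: -1/3707 ≈ -0.00026976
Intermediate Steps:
R = -3707 (R = -⅓*11121 = -3707)
1/R = 1/(-3707) = -1/3707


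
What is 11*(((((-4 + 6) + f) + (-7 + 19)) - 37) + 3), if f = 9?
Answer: -121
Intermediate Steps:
11*(((((-4 + 6) + f) + (-7 + 19)) - 37) + 3) = 11*(((((-4 + 6) + 9) + (-7 + 19)) - 37) + 3) = 11*((((2 + 9) + 12) - 37) + 3) = 11*(((11 + 12) - 37) + 3) = 11*((23 - 37) + 3) = 11*(-14 + 3) = 11*(-11) = -121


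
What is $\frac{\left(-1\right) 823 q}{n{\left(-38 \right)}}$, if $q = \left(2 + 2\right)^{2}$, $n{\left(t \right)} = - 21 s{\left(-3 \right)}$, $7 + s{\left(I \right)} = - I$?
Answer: $- \frac{3292}{21} \approx -156.76$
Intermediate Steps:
$s{\left(I \right)} = -7 - I$
$n{\left(t \right)} = 84$ ($n{\left(t \right)} = - 21 \left(-7 - -3\right) = - 21 \left(-7 + 3\right) = \left(-21\right) \left(-4\right) = 84$)
$q = 16$ ($q = 4^{2} = 16$)
$\frac{\left(-1\right) 823 q}{n{\left(-38 \right)}} = \frac{\left(-1\right) 823 \cdot 16}{84} = \left(-1\right) 13168 \cdot \frac{1}{84} = \left(-13168\right) \frac{1}{84} = - \frac{3292}{21}$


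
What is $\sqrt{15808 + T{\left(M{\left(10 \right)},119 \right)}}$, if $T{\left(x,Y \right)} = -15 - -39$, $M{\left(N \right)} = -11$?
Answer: $2 \sqrt{3958} \approx 125.83$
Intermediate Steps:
$T{\left(x,Y \right)} = 24$ ($T{\left(x,Y \right)} = -15 + 39 = 24$)
$\sqrt{15808 + T{\left(M{\left(10 \right)},119 \right)}} = \sqrt{15808 + 24} = \sqrt{15832} = 2 \sqrt{3958}$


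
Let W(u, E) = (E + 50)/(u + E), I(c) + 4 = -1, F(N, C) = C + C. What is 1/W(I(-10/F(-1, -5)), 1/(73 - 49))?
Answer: -119/1201 ≈ -0.099084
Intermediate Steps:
F(N, C) = 2*C
I(c) = -5 (I(c) = -4 - 1 = -5)
W(u, E) = (50 + E)/(E + u)
1/W(I(-10/F(-1, -5)), 1/(73 - 49)) = 1/((50 + 1/(73 - 49))/(1/(73 - 49) - 5)) = 1/((50 + 1/24)/(1/24 - 5)) = 1/((1201/24)/(-119/24)) = 1/(-24/119*1201/24) = 1/(-1201/119) = -119/1201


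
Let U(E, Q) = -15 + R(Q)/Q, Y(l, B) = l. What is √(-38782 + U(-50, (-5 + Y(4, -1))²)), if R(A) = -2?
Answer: 9*I*√479 ≈ 196.97*I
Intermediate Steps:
U(E, Q) = -15 - 2/Q
√(-38782 + U(-50, (-5 + Y(4, -1))²)) = √(-38782 + (-15 - 2/(-5 + 4)²)) = √(-38782 + (-15 - 2/((-1)²))) = √(-38782 + (-15 - 2/1)) = √(-38782 + (-15 - 2*1)) = √(-38782 + (-15 - 2)) = √(-38782 - 17) = √(-38799) = 9*I*√479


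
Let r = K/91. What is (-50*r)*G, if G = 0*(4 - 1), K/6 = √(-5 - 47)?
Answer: 0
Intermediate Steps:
K = 12*I*√13 (K = 6*√(-5 - 47) = 6*√(-52) = 6*(2*I*√13) = 12*I*√13 ≈ 43.267*I)
r = 12*I*√13/91 (r = (12*I*√13)/91 = (12*I*√13)*(1/91) = 12*I*√13/91 ≈ 0.47546*I)
G = 0 (G = 0*3 = 0)
(-50*r)*G = -600*I*√13/91*0 = 0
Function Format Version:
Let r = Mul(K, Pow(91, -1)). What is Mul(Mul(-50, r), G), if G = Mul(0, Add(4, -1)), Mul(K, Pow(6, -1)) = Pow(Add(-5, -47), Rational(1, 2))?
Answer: 0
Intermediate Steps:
K = Mul(12, I, Pow(13, Rational(1, 2))) (K = Mul(6, Pow(Add(-5, -47), Rational(1, 2))) = Mul(6, Pow(-52, Rational(1, 2))) = Mul(6, Mul(2, I, Pow(13, Rational(1, 2)))) = Mul(12, I, Pow(13, Rational(1, 2))) ≈ Mul(43.267, I))
r = Mul(Rational(12, 91), I, Pow(13, Rational(1, 2))) (r = Mul(Mul(12, I, Pow(13, Rational(1, 2))), Pow(91, -1)) = Mul(Mul(12, I, Pow(13, Rational(1, 2))), Rational(1, 91)) = Mul(Rational(12, 91), I, Pow(13, Rational(1, 2))) ≈ Mul(0.47546, I))
G = 0 (G = Mul(0, 3) = 0)
Mul(Mul(-50, r), G) = Mul(Mul(-50, Mul(Rational(12, 91), I, Pow(13, Rational(1, 2)))), 0) = Mul(Mul(Rational(-600, 91), I, Pow(13, Rational(1, 2))), 0) = 0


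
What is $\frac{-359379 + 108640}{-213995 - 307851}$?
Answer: $\frac{250739}{521846} \approx 0.48048$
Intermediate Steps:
$\frac{-359379 + 108640}{-213995 - 307851} = - \frac{250739}{-521846} = \left(-250739\right) \left(- \frac{1}{521846}\right) = \frac{250739}{521846}$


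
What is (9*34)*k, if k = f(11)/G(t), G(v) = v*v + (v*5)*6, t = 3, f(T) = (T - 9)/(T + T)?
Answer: 34/121 ≈ 0.28099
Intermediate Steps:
f(T) = (-9 + T)/(2*T) (f(T) = (-9 + T)/((2*T)) = (-9 + T)*(1/(2*T)) = (-9 + T)/(2*T))
G(v) = v² + 30*v (G(v) = v² + (5*v)*6 = v² + 30*v)
k = 1/1089 (k = ((½)*(-9 + 11)/11)/((3*(30 + 3))) = ((½)*(1/11)*2)/((3*33)) = (1/11)/99 = (1/11)*(1/99) = 1/1089 ≈ 0.00091827)
(9*34)*k = (9*34)*(1/1089) = 306*(1/1089) = 34/121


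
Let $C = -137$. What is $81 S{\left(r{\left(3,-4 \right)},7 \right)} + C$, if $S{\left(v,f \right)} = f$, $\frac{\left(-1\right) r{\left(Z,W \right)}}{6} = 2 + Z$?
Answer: $430$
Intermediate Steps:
$r{\left(Z,W \right)} = -12 - 6 Z$ ($r{\left(Z,W \right)} = - 6 \left(2 + Z\right) = -12 - 6 Z$)
$81 S{\left(r{\left(3,-4 \right)},7 \right)} + C = 81 \cdot 7 - 137 = 567 - 137 = 430$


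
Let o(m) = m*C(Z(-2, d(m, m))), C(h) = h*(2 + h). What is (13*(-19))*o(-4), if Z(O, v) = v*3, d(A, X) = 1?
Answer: 14820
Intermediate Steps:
Z(O, v) = 3*v
o(m) = 15*m (o(m) = m*((3*1)*(2 + 3*1)) = m*(3*(2 + 3)) = m*(3*5) = m*15 = 15*m)
(13*(-19))*o(-4) = (13*(-19))*(15*(-4)) = -247*(-60) = 14820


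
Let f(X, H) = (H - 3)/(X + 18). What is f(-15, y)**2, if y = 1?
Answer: 4/9 ≈ 0.44444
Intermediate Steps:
f(X, H) = (-3 + H)/(18 + X)
f(-15, y)**2 = ((-3 + 1)/(18 - 15))**2 = (-2/3)**2 = 4/9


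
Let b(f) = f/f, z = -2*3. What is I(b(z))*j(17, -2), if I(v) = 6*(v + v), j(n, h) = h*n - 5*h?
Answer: -288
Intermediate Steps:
j(n, h) = -5*h + h*n
z = -6
b(f) = 1
I(v) = 12*v (I(v) = 6*(2*v) = 12*v)
I(b(z))*j(17, -2) = (12*1)*(-2*(-5 + 17)) = 12*(-2*12) = 12*(-24) = -288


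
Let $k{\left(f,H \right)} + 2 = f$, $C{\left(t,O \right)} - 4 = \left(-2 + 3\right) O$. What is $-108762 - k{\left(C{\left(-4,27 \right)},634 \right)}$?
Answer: $-108791$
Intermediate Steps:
$C{\left(t,O \right)} = 4 + O$ ($C{\left(t,O \right)} = 4 + \left(-2 + 3\right) O = 4 + 1 O = 4 + O$)
$k{\left(f,H \right)} = -2 + f$
$-108762 - k{\left(C{\left(-4,27 \right)},634 \right)} = -108762 - \left(-2 + \left(4 + 27\right)\right) = -108762 - \left(-2 + 31\right) = -108762 - 29 = -108791$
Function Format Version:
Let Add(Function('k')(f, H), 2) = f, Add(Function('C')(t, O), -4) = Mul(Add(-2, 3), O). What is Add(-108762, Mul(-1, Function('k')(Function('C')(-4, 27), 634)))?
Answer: -108791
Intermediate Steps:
Function('C')(t, O) = Add(4, O) (Function('C')(t, O) = Add(4, Mul(Add(-2, 3), O)) = Add(4, Mul(1, O)) = Add(4, O))
Function('k')(f, H) = Add(-2, f)
Add(-108762, Mul(-1, Function('k')(Function('C')(-4, 27), 634))) = Add(-108762, Mul(-1, Add(-2, Add(4, 27)))) = Add(-108762, Mul(-1, Add(-2, 31))) = Add(-108762, Mul(-1, 29)) = Add(-108762, -29) = -108791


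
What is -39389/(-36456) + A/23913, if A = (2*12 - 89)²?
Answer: 52187417/41512968 ≈ 1.2571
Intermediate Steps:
A = 4225 (A = (24 - 89)² = (-65)² = 4225)
-39389/(-36456) + A/23913 = -39389/(-36456) + 4225/23913 = -39389*(-1/36456) + 4225*(1/23913) = 5627/5208 + 4225/23913 = 52187417/41512968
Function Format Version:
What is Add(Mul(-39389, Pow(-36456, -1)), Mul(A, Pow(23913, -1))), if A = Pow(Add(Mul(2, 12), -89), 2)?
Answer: Rational(52187417, 41512968) ≈ 1.2571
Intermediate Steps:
A = 4225 (A = Pow(Add(24, -89), 2) = Pow(-65, 2) = 4225)
Add(Mul(-39389, Pow(-36456, -1)), Mul(A, Pow(23913, -1))) = Add(Mul(-39389, Pow(-36456, -1)), Mul(4225, Pow(23913, -1))) = Add(Mul(-39389, Rational(-1, 36456)), Mul(4225, Rational(1, 23913))) = Add(Rational(5627, 5208), Rational(4225, 23913)) = Rational(52187417, 41512968)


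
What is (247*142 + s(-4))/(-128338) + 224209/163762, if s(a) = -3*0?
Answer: 11515373127/10508443778 ≈ 1.0958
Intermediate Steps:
s(a) = 0
(247*142 + s(-4))/(-128338) + 224209/163762 = (247*142 + 0)/(-128338) + 224209/163762 = (35074 + 0)*(-1/128338) + 224209*(1/163762) = 35074*(-1/128338) + 224209/163762 = -17537/64169 + 224209/163762 = 11515373127/10508443778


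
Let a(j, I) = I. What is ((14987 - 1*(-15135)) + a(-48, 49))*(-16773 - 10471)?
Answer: -821978724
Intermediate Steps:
((14987 - 1*(-15135)) + a(-48, 49))*(-16773 - 10471) = ((14987 - 1*(-15135)) + 49)*(-16773 - 10471) = ((14987 + 15135) + 49)*(-27244) = (30122 + 49)*(-27244) = 30171*(-27244) = -821978724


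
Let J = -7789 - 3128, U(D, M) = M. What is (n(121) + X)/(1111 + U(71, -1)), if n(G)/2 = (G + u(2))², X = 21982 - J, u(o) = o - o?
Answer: 20727/370 ≈ 56.019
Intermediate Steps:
u(o) = 0
J = -10917
X = 32899 (X = 21982 - 1*(-10917) = 21982 + 10917 = 32899)
n(G) = 2*G² (n(G) = 2*(G + 0)² = 2*G²)
(n(121) + X)/(1111 + U(71, -1)) = (2*121² + 32899)/(1111 - 1) = (2*14641 + 32899)/1110 = (29282 + 32899)*(1/1110) = 62181*(1/1110) = 20727/370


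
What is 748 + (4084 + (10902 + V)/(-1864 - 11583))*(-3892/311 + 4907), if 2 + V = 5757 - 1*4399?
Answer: 11939876715338/597431 ≈ 1.9985e+7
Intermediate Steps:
V = 1356 (V = -2 + (5757 - 1*4399) = -2 + (5757 - 4399) = -2 + 1358 = 1356)
748 + (4084 + (10902 + V)/(-1864 - 11583))*(-3892/311 + 4907) = 748 + (4084 + (10902 + 1356)/(-1864 - 11583))*(-3892/311 + 4907) = 748 + (4084 + 12258/(-13447))*(-3892*1/311 + 4907) = 748 + (4084 + 12258*(-1/13447))*(-3892/311 + 4907) = 748 + (4084 - 12258/13447)*(1522185/311) = 748 + (54905290/13447)*(1522185/311) = 748 + 11939429836950/597431 = 11939876715338/597431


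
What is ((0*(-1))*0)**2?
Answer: 0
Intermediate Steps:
((0*(-1))*0)**2 = (0*0)**2 = 0**2 = 0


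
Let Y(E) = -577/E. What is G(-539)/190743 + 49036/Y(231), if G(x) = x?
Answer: -308658078113/15722673 ≈ -19631.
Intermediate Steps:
G(-539)/190743 + 49036/Y(231) = -539/190743 + 49036/((-577/231)) = -539*1/190743 + 49036/((-577*1/231)) = -77/27249 + 49036/(-577/231) = -77/27249 + 49036*(-231/577) = -77/27249 - 11327316/577 = -308658078113/15722673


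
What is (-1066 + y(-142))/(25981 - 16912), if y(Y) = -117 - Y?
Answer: -347/3023 ≈ -0.11479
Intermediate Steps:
(-1066 + y(-142))/(25981 - 16912) = (-1066 + (-117 - 1*(-142)))/(25981 - 16912) = (-1066 + (-117 + 142))/9069 = (-1066 + 25)*(1/9069) = -1041*1/9069 = -347/3023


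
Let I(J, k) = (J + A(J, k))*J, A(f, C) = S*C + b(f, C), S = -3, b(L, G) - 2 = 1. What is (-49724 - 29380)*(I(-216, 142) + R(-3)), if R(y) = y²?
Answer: -10918962432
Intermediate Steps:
b(L, G) = 3 (b(L, G) = 2 + 1 = 3)
A(f, C) = 3 - 3*C (A(f, C) = -3*C + 3 = 3 - 3*C)
I(J, k) = J*(3 + J - 3*k) (I(J, k) = (J + (3 - 3*k))*J = (3 + J - 3*k)*J = J*(3 + J - 3*k))
(-49724 - 29380)*(I(-216, 142) + R(-3)) = (-49724 - 29380)*(-216*(3 - 216 - 3*142) + (-3)²) = -79104*(-216*(3 - 216 - 426) + 9) = -79104*(-216*(-639) + 9) = -79104*(138024 + 9) = -79104*138033 = -10918962432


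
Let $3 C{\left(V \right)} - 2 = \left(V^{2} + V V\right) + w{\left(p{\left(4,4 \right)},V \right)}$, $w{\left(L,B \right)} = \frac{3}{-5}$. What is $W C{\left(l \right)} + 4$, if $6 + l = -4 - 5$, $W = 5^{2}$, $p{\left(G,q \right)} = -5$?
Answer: $\frac{11297}{3} \approx 3765.7$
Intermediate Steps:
$w{\left(L,B \right)} = - \frac{3}{5}$ ($w{\left(L,B \right)} = 3 \left(- \frac{1}{5}\right) = - \frac{3}{5}$)
$W = 25$
$l = -15$ ($l = -6 - 9 = -15$)
$C{\left(V \right)} = \frac{7}{15} + \frac{2 V^{2}}{3}$ ($C{\left(V \right)} = \frac{2}{3} + \frac{\left(V^{2} + V V\right) - \frac{3}{5}}{3} = \frac{2}{3} + \frac{\left(V^{2} + V^{2}\right) - \frac{3}{5}}{3} = \frac{2}{3} + \frac{2 V^{2} - \frac{3}{5}}{3} = \frac{2}{3} + \frac{- \frac{3}{5} + 2 V^{2}}{3} = \frac{2}{3} + \left(- \frac{1}{5} + \frac{2 V^{2}}{3}\right) = \frac{7}{15} + \frac{2 V^{2}}{3}$)
$W C{\left(l \right)} + 4 = 25 \left(\frac{7}{15} + \frac{2 \left(-15\right)^{2}}{3}\right) + 4 = 25 \left(\frac{7}{15} + \frac{2}{3} \cdot 225\right) + 4 = 25 \left(\frac{7}{15} + 150\right) + 4 = 25 \cdot \frac{2257}{15} + 4 = \frac{11285}{3} + 4 = \frac{11297}{3}$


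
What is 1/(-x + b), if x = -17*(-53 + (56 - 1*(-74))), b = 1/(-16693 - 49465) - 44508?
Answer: -66158/2857959443 ≈ -2.3149e-5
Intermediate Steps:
b = -2944560265/66158 (b = 1/(-66158) - 44508 = -1/66158 - 44508 = -2944560265/66158 ≈ -44508.)
x = -1309 (x = -17*(-53 + (56 + 74)) = -17*(-53 + 130) = -17*77 = -1309)
1/(-x + b) = 1/(-1*(-1309) - 2944560265/66158) = 1/(1309 - 2944560265/66158) = 1/(-2857959443/66158) = -66158/2857959443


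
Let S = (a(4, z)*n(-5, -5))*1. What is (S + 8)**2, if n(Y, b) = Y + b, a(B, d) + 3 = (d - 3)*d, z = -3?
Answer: 20164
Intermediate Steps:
a(B, d) = -3 + d*(-3 + d) (a(B, d) = -3 + (d - 3)*d = -3 + (-3 + d)*d = -3 + d*(-3 + d))
S = -150 (S = ((-3 + (-3)**2 - 3*(-3))*(-5 - 5))*1 = ((-3 + 9 + 9)*(-10))*1 = (15*(-10))*1 = -150*1 = -150)
(S + 8)**2 = (-150 + 8)**2 = (-142)**2 = 20164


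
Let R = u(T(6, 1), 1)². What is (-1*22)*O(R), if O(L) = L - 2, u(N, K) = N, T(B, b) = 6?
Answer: -748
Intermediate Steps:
R = 36 (R = 6² = 36)
O(L) = -2 + L
(-1*22)*O(R) = (-1*22)*(-2 + 36) = -22*34 = -748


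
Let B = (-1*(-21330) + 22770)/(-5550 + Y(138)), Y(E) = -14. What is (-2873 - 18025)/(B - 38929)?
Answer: 14534559/27080632 ≈ 0.53671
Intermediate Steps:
B = -11025/1391 (B = (-1*(-21330) + 22770)/(-5550 - 14) = (21330 + 22770)/(-5564) = 44100*(-1/5564) = -11025/1391 ≈ -7.9259)
(-2873 - 18025)/(B - 38929) = (-2873 - 18025)/(-11025/1391 - 38929) = -20898/(-54161264/1391) = -20898*(-1391/54161264) = 14534559/27080632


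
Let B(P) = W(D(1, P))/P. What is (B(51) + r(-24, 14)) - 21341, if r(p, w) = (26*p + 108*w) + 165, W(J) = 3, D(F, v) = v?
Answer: -344895/17 ≈ -20288.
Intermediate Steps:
r(p, w) = 165 + 26*p + 108*w
B(P) = 3/P
(B(51) + r(-24, 14)) - 21341 = (3/51 + (165 + 26*(-24) + 108*14)) - 21341 = (3*(1/51) + (165 - 624 + 1512)) - 21341 = (1/17 + 1053) - 21341 = 17902/17 - 21341 = -344895/17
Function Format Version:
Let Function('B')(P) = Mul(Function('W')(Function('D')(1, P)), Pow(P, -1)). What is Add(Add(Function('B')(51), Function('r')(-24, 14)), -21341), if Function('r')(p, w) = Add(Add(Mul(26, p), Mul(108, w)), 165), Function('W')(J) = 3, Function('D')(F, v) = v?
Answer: Rational(-344895, 17) ≈ -20288.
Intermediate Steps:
Function('r')(p, w) = Add(165, Mul(26, p), Mul(108, w))
Function('B')(P) = Mul(3, Pow(P, -1))
Add(Add(Function('B')(51), Function('r')(-24, 14)), -21341) = Add(Add(Mul(3, Pow(51, -1)), Add(165, Mul(26, -24), Mul(108, 14))), -21341) = Add(Add(Mul(3, Rational(1, 51)), Add(165, -624, 1512)), -21341) = Add(Add(Rational(1, 17), 1053), -21341) = Add(Rational(17902, 17), -21341) = Rational(-344895, 17)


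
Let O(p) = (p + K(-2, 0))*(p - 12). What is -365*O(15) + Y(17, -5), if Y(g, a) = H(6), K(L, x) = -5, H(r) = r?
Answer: -10944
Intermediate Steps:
Y(g, a) = 6
O(p) = (-12 + p)*(-5 + p) (O(p) = (p - 5)*(p - 12) = (-5 + p)*(-12 + p) = (-12 + p)*(-5 + p))
-365*O(15) + Y(17, -5) = -365*(60 + 15² - 17*15) + 6 = -365*(60 + 225 - 255) + 6 = -365*30 + 6 = -10950 + 6 = -10944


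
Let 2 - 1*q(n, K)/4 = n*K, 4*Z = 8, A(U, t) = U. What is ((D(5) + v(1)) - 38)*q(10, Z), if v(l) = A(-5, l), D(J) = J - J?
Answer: 3096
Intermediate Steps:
D(J) = 0
Z = 2 (Z = (¼)*8 = 2)
v(l) = -5
q(n, K) = 8 - 4*K*n (q(n, K) = 8 - 4*n*K = 8 - 4*K*n)
((D(5) + v(1)) - 38)*q(10, Z) = ((0 - 5) - 38)*(8 - 4*2*10) = (-5 - 38)*(8 - 80) = -43*(-72) = 3096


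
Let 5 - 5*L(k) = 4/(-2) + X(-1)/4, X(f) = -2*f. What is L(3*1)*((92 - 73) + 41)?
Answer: 78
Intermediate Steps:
L(k) = 13/10 (L(k) = 1 - (4/(-2) - 2*(-1)/4)/5 = 1 - (4*(-1/2) + 2*(1/4))/5 = 1 - (-2 + 1/2)/5 = 1 - 1/5*(-3/2) = 1 + 3/10 = 13/10)
L(3*1)*((92 - 73) + 41) = 13*((92 - 73) + 41)/10 = 13*(19 + 41)/10 = (13/10)*60 = 78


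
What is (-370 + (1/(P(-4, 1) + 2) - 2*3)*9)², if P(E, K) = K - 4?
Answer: 187489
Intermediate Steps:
P(E, K) = -4 + K
(-370 + (1/(P(-4, 1) + 2) - 2*3)*9)² = (-370 + (1/((-4 + 1) + 2) - 2*3)*9)² = (-370 + (1/(-3 + 2) - 6)*9)² = (-370 + (1/(-1) - 6)*9)² = (-370 + (-1 - 6)*9)² = (-370 - 7*9)² = (-370 - 63)² = (-433)² = 187489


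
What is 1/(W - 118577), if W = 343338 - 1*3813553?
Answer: -1/3588792 ≈ -2.7865e-7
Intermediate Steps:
W = -3470215 (W = 343338 - 3813553 = -3470215)
1/(W - 118577) = 1/(-3470215 - 118577) = 1/(-3588792) = -1/3588792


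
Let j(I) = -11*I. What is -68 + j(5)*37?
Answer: -2103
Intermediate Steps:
-68 + j(5)*37 = -68 - 11*5*37 = -68 - 55*37 = -68 - 2035 = -2103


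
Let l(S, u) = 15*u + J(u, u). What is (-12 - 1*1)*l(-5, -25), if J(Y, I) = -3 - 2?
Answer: 4940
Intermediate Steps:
J(Y, I) = -5
l(S, u) = -5 + 15*u (l(S, u) = 15*u - 5 = -5 + 15*u)
(-12 - 1*1)*l(-5, -25) = (-12 - 1*1)*(-5 + 15*(-25)) = (-12 - 1)*(-5 - 375) = -13*(-380) = 4940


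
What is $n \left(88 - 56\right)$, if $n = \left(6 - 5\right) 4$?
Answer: $128$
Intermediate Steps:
$n = 4$ ($n = 1 \cdot 4 = 4$)
$n \left(88 - 56\right) = 4 \left(88 - 56\right) = 4 \cdot 32 = 128$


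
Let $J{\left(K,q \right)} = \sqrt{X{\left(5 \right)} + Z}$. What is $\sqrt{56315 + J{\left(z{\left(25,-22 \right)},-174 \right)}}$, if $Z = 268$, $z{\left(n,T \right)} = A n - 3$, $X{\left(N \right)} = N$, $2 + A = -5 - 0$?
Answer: $\sqrt{56315 + \sqrt{273}} \approx 237.34$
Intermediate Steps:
$A = -7$ ($A = -2 - 5 = -7$)
$z{\left(n,T \right)} = -3 - 7 n$ ($z{\left(n,T \right)} = - 7 n - 3 = -3 - 7 n$)
$J{\left(K,q \right)} = \sqrt{273}$ ($J{\left(K,q \right)} = \sqrt{5 + 268} = \sqrt{273}$)
$\sqrt{56315 + J{\left(z{\left(25,-22 \right)},-174 \right)}} = \sqrt{56315 + \sqrt{273}}$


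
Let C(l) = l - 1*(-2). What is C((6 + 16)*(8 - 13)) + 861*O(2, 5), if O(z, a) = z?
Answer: 1614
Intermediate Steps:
C(l) = 2 + l (C(l) = l + 2 = 2 + l)
C((6 + 16)*(8 - 13)) + 861*O(2, 5) = (2 + (6 + 16)*(8 - 13)) + 861*2 = (2 + 22*(-5)) + 1722 = (2 - 110) + 1722 = -108 + 1722 = 1614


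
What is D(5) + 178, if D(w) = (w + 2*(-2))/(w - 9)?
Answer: 711/4 ≈ 177.75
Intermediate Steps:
D(w) = (-4 + w)/(-9 + w) (D(w) = (w - 4)/(-9 + w) = (-4 + w)/(-9 + w))
D(5) + 178 = (-4 + 5)/(-9 + 5) + 178 = 1/(-4) + 178 = -¼*1 + 178 = -¼ + 178 = 711/4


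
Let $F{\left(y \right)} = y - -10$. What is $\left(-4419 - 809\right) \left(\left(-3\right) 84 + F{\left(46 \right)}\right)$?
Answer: $1024688$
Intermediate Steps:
$F{\left(y \right)} = 10 + y$ ($F{\left(y \right)} = y + 10 = 10 + y$)
$\left(-4419 - 809\right) \left(\left(-3\right) 84 + F{\left(46 \right)}\right) = \left(-4419 - 809\right) \left(\left(-3\right) 84 + \left(10 + 46\right)\right) = - 5228 \left(-252 + 56\right) = \left(-5228\right) \left(-196\right) = 1024688$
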